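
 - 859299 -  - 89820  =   - 769479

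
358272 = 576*622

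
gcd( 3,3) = 3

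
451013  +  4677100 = 5128113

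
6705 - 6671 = 34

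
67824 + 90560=158384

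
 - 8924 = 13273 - 22197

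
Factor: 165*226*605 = 22560450 = 2^1*3^1 * 5^2 * 11^3 * 113^1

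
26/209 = 26/209 = 0.12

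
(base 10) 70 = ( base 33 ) 24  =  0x46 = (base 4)1012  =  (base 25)2K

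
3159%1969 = 1190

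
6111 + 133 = 6244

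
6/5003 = 6/5003 = 0.00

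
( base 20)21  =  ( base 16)29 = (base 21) 1k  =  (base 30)1b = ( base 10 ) 41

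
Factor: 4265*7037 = 30012805 = 5^1*31^1*227^1*853^1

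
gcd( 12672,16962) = 66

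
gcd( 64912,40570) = 8114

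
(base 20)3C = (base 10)72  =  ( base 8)110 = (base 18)40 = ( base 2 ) 1001000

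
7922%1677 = 1214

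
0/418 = 0 = 0.00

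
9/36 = 1/4 = 0.25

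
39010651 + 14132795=53143446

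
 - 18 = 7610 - 7628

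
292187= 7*41741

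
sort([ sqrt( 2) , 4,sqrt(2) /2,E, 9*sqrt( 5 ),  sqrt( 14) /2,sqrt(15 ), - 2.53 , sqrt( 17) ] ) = [ - 2.53 , sqrt(2) /2, sqrt (2 ),sqrt( 14) /2,E,sqrt(15 ) , 4, sqrt(17 ),9*sqrt(5) ] 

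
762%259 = 244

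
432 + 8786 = 9218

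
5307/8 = 5307/8  =  663.38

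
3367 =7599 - 4232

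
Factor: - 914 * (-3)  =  2^1*3^1*457^1 = 2742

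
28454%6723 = 1562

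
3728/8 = 466 = 466.00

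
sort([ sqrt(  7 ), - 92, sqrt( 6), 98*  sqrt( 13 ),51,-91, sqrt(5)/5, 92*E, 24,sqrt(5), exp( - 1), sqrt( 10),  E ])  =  [ - 92,  -  91, exp(-1 ), sqrt(5)/5, sqrt( 5), sqrt(6), sqrt( 7 ), E, sqrt( 10),24,  51,92*E,  98 *sqrt (13) ]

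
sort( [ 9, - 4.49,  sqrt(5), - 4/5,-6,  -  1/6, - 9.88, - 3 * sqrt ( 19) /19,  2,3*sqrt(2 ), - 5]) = [ - 9.88,-6,-5, - 4.49,-4/5,-3*sqrt(19 ) /19,-1/6,2,  sqrt( 5 ),  3 * sqrt( 2 ) , 9]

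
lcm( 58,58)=58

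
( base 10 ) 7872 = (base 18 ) 1656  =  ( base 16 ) 1EC0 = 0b1111011000000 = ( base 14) 2c24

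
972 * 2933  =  2850876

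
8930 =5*1786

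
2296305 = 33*69585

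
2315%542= 147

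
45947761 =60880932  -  14933171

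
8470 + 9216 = 17686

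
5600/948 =5 + 215/237 = 5.91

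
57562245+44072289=101634534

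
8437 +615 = 9052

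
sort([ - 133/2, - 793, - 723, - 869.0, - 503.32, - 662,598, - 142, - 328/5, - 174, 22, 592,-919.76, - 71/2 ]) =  [ - 919.76,  -  869.0  , - 793, - 723, - 662, - 503.32, - 174, - 142, - 133/2, - 328/5, - 71/2,22, 592 , 598] 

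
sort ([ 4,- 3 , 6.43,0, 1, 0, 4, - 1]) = [-3,  -  1,0,0, 1,4, 4,6.43 ]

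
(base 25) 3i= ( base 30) 33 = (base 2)1011101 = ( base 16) 5D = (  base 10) 93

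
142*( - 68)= - 9656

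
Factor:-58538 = - 2^1 * 29269^1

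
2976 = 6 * 496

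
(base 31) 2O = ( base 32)2M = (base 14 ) 62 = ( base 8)126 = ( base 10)86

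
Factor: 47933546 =2^1*  23966773^1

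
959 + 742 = 1701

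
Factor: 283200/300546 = 800/849 = 2^5 * 3^( - 1)*5^2*283^( - 1 ) 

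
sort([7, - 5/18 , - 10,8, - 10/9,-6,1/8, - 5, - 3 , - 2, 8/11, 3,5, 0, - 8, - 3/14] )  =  [ - 10,  -  8, - 6, - 5, - 3, - 2,  -  10/9, -5/18, - 3/14,0,1/8,  8/11,3,5 , 7, 8 ] 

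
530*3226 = 1709780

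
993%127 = 104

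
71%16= 7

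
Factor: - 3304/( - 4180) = 2^1* 5^( - 1 )*7^1 * 11^(-1) * 19^(- 1)*59^1 = 826/1045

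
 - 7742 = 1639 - 9381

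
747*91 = 67977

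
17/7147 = 17/7147 = 0.00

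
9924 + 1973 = 11897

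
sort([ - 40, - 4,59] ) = [-40 , - 4,59]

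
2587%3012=2587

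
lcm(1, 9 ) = 9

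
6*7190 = 43140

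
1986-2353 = -367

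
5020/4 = 1255 = 1255.00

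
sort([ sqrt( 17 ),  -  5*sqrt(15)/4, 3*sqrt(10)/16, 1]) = [ - 5*sqrt(15 ) /4, 3*sqrt( 10)/16, 1,sqrt( 17) ]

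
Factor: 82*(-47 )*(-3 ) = 2^1 * 3^1*41^1*47^1 = 11562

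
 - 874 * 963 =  - 841662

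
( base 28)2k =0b1001100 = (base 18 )44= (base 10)76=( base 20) 3g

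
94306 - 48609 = 45697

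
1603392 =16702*96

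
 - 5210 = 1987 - 7197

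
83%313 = 83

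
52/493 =52/493 = 0.11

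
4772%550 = 372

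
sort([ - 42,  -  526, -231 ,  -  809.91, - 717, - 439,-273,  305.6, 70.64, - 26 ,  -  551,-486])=[ - 809.91, - 717, - 551,-526, - 486,-439, - 273, - 231, - 42 , - 26, 70.64,305.6 ] 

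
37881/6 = 6313 + 1/2 = 6313.50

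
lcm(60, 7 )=420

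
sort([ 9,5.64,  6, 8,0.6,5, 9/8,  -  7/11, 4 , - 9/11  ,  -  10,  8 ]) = [- 10, - 9/11, - 7/11, 0.6,  9/8, 4 , 5 , 5.64, 6, 8, 8,9]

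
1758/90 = 293/15 = 19.53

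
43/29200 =43/29200 =0.00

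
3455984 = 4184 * 826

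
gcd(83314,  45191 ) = 1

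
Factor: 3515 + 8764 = 12279 = 3^1*4093^1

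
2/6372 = 1/3186 = 0.00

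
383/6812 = 383/6812 = 0.06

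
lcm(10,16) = 80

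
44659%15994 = 12671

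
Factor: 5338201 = 11^1*97^1*5003^1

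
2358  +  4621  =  6979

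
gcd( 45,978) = 3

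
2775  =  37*75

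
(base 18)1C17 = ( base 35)7XF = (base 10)9745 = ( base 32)9gh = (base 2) 10011000010001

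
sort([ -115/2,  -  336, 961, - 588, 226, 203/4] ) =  [-588, - 336,-115/2, 203/4, 226, 961]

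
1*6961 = 6961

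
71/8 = 8 + 7/8 = 8.88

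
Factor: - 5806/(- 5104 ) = 2903/2552 = 2^(-3) *11^( - 1)*29^( - 1)*  2903^1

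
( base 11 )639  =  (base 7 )2145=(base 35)LX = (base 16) 300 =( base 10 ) 768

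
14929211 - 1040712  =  13888499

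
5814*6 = 34884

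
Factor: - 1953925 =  - 5^2*78157^1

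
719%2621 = 719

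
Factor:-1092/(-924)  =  11^( - 1) * 13^1 = 13/11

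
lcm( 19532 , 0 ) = 0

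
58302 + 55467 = 113769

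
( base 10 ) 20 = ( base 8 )24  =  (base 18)12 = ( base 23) K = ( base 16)14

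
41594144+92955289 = 134549433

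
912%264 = 120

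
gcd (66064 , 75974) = 2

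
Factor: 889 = 7^1*127^1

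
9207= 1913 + 7294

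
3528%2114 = 1414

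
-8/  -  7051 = 8/7051 = 0.00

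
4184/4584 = 523/573 = 0.91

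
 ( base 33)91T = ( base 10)9863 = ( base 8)23207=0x2687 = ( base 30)asn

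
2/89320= 1/44660= 0.00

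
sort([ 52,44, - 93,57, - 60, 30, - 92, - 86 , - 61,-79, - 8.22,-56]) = [-93, - 92, - 86, - 79, - 61, - 60, - 56, - 8.22, 30,  44, 52,57]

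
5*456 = 2280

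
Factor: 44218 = 2^1*22109^1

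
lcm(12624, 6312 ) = 12624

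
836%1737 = 836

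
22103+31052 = 53155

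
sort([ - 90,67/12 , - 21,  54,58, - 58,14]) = [  -  90, - 58, - 21, 67/12 , 14, 54, 58 ]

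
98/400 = 49/200 = 0.24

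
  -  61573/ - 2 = 61573/2 = 30786.50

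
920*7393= 6801560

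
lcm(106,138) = 7314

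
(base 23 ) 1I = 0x29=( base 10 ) 41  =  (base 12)35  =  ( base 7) 56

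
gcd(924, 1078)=154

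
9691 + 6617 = 16308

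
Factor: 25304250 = 2^1*3^1 *5^3 * 33739^1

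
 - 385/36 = - 385/36 = - 10.69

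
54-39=15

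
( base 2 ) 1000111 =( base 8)107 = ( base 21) 38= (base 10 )71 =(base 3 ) 2122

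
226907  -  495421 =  - 268514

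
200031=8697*23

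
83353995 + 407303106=490657101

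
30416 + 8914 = 39330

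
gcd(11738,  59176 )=2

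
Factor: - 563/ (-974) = 2^( -1)*487^(- 1 )*563^1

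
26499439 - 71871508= -45372069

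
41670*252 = 10500840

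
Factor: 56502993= 3^1*18834331^1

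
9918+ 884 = 10802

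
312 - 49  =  263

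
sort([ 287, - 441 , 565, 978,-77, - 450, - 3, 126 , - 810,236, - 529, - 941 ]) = [-941, - 810, -529, - 450, -441 ,  -  77,-3, 126,236,287, 565, 978]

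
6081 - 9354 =-3273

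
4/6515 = 4/6515=0.00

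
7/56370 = 7/56370 = 0.00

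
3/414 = 1/138 = 0.01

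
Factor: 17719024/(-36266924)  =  -2^2*1107439^1*9066731^( - 1) = -4429756/9066731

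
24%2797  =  24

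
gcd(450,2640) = 30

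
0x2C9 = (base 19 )1IA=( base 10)713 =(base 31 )n0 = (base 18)23B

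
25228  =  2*12614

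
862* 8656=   7461472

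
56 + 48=104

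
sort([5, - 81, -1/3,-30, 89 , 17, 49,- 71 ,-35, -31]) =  [ - 81,-71,- 35,-31,-30, - 1/3 , 5, 17,49, 89 ] 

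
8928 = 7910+1018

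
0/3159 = 0  =  0.00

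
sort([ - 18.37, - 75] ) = [ - 75 , - 18.37] 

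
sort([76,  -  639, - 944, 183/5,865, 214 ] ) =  [ - 944, - 639 , 183/5, 76, 214,865]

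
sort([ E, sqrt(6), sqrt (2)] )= [ sqrt(2 ), sqrt(6 ), E]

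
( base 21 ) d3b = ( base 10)5807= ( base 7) 22634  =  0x16af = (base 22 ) BLL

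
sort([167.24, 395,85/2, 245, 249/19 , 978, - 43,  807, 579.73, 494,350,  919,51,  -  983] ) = [ - 983, - 43 , 249/19 , 85/2, 51,167.24 , 245, 350, 395, 494,579.73 , 807,919, 978]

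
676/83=676/83 =8.14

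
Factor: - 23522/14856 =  - 2^( - 2)*3^( - 1)*19^1 = -19/12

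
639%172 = 123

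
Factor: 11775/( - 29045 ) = - 3^1*5^1*37^( - 1) =- 15/37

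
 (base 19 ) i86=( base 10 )6656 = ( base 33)63n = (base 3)100010112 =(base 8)15000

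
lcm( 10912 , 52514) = 840224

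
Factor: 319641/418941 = 106547/139647 = 3^(- 1)*7^1*31^1*491^1*46549^( - 1)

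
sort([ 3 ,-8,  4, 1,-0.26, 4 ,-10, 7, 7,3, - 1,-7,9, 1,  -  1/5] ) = [-10, - 8, - 7, - 1,  -  0.26, - 1/5,1, 1,  3, 3, 4, 4, 7, 7, 9]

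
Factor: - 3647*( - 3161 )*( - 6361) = -7^1 *29^1*109^1 *521^1*6361^1= - 73330670287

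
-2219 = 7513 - 9732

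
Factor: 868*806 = 699608 = 2^3* 7^1*13^1*31^2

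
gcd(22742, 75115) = 83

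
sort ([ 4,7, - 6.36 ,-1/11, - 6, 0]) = [ - 6.36 , - 6, - 1/11, 0,4 , 7]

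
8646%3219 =2208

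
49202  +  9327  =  58529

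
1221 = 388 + 833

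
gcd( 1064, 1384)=8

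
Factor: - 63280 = - 2^4*5^1 * 7^1 *113^1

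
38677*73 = 2823421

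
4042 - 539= 3503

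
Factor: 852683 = 13^1*107^1*613^1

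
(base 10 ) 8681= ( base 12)5035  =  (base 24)F1H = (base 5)234211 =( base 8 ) 20751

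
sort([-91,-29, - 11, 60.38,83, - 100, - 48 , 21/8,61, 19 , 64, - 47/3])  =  [ -100, - 91,-48, - 29, - 47/3, -11,21/8, 19,60.38, 61, 64,83]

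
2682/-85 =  - 32+38/85 = - 31.55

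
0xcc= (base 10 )204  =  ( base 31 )6i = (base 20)a4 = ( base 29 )71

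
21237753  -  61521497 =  - 40283744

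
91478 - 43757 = 47721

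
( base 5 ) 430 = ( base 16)73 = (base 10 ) 115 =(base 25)4f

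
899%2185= 899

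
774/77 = 10 + 4/77 = 10.05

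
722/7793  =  722/7793 = 0.09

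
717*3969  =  2845773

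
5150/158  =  2575/79 = 32.59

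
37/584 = 37/584 = 0.06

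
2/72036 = 1/36018 = 0.00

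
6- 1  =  5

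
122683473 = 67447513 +55235960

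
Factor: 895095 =3^2 *5^1*19891^1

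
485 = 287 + 198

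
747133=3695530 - 2948397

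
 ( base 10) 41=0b101001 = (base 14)2d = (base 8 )51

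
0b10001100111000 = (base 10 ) 9016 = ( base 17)1E36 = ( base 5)242031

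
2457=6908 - 4451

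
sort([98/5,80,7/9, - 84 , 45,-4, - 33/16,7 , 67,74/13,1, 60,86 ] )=[  -  84, - 4,-33/16, 7/9,1, 74/13,7,98/5,45,60,67, 80, 86 ] 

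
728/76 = 9 + 11/19 = 9.58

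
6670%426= 280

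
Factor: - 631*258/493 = - 2^1*3^1*  17^( - 1) * 29^( - 1)*43^1* 631^1 = - 162798/493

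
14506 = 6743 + 7763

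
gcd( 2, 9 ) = 1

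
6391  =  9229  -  2838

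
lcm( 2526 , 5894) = 17682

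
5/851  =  5/851 =0.01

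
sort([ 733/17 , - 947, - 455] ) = [-947, - 455, 733/17 ] 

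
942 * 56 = 52752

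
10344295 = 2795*3701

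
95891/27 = 95891/27  =  3551.52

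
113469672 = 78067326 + 35402346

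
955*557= 531935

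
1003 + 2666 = 3669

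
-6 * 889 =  - 5334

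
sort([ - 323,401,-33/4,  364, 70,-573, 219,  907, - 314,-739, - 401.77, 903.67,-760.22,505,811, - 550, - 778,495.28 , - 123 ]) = [-778, - 760.22, - 739, - 573, -550, - 401.77, - 323,- 314 , - 123 ,-33/4, 70,219, 364, 401,495.28,505,811,903.67,907]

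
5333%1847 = 1639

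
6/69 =2/23 = 0.09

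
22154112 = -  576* ( - 38462)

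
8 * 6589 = 52712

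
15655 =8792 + 6863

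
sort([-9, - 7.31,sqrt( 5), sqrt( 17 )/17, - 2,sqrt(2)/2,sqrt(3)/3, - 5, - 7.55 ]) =[-9, - 7.55 , - 7.31 , - 5, - 2,sqrt( 17)/17, sqrt( 3 )/3, sqrt(  2)/2  ,  sqrt (5)] 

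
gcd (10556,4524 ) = 1508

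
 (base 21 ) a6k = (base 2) 1000111001100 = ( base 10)4556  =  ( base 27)66K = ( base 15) 153b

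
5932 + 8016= 13948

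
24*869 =20856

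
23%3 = 2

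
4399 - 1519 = 2880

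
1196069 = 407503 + 788566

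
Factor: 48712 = 2^3* 6089^1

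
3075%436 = 23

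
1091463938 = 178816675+912647263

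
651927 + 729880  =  1381807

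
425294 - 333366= 91928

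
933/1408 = 933/1408 = 0.66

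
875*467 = 408625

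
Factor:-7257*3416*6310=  - 2^4*3^1*5^1*7^1*41^1*59^1*61^1*631^1=-  156424344720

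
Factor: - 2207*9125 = -5^3 *73^1 * 2207^1 = - 20138875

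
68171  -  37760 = 30411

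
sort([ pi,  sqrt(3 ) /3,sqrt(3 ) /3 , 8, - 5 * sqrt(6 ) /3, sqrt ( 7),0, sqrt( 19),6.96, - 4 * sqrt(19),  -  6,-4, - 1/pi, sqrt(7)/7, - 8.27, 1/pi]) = [ - 4*sqrt(19),-8.27 ,  -  6,-5*sqrt(6 ) /3, - 4 , -1/pi, 0, 1/pi, sqrt( 7)/7, sqrt( 3 ) /3,sqrt(3 )/3 , sqrt(7 ), pi,sqrt(19 ),6.96, 8 ] 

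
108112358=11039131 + 97073227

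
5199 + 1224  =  6423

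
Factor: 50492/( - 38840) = - 13/10  =  - 2^ (- 1)*5^(-1)*13^1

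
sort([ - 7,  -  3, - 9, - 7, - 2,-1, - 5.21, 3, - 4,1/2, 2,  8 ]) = [ - 9,-7, - 7, - 5.21, - 4, - 3, - 2,  -  1 , 1/2,  2,3,8]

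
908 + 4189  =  5097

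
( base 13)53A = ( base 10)894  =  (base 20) 24E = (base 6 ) 4050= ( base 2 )1101111110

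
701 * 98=68698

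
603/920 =603/920 = 0.66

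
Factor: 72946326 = 2^1*3^1*12157721^1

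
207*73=15111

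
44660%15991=12678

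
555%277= 1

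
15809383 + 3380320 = 19189703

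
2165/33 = 2165/33 = 65.61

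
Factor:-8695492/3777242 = -4347746/1888621 = -2^1*7^( - 1 )*13^1*61^(-1) * 4423^ ( - 1 )*167221^1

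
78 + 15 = 93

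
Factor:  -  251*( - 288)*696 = 50312448 = 2^8*3^3*29^1*251^1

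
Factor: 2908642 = 2^1 * 11^1*29^1* 47^1* 97^1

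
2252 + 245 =2497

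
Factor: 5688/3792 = 3/2 =2^( - 1 )*3^1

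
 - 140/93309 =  - 1+ 93169/93309 = - 0.00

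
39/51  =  13/17 = 0.76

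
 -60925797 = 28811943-89737740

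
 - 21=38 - 59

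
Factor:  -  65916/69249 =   -  21972/23083 = -  2^2 * 3^1*41^( - 1)*563^(-1)*1831^1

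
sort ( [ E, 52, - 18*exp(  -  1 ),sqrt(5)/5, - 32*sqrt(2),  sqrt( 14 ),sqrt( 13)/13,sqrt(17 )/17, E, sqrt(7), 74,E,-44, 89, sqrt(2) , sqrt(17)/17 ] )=[ - 32*sqrt(2 ), - 44, - 18*exp(- 1), sqrt(17 )/17,sqrt(17 ) /17, sqrt (13)/13, sqrt(5)/5,sqrt( 2),sqrt(7),E , E, E, sqrt(14),52,74,89]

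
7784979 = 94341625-86556646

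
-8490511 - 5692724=-14183235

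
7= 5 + 2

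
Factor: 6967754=2^1 * 179^1*19463^1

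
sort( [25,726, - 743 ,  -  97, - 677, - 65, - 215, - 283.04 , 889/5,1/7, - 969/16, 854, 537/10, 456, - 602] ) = [ - 743,- 677, - 602, - 283.04, - 215,-97, - 65, - 969/16,1/7, 25,537/10, 889/5, 456,726,854]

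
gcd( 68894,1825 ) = 1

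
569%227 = 115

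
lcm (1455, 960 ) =93120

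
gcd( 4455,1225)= 5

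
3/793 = 3/793 = 0.00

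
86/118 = 43/59  =  0.73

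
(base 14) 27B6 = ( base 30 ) 7O0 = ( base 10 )7020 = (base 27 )9h0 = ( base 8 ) 15554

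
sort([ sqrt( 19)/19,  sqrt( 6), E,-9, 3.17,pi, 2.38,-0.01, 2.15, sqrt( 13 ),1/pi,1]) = [-9 , - 0.01,sqrt(19)/19,1/pi,  1, 2.15, 2.38,sqrt ( 6), E,pi,3.17, sqrt( 13)] 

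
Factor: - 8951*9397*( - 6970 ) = 2^1 * 5^1*17^1*41^1*8951^1 * 9397^1 = 586264452590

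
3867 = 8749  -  4882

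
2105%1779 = 326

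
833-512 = 321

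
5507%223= 155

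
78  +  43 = 121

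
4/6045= 4/6045 = 0.00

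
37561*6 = 225366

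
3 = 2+1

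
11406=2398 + 9008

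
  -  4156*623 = - 2589188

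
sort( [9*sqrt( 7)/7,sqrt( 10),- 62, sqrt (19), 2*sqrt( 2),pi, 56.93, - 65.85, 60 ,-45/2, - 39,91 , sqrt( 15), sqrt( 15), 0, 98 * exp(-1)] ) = [ - 65.85,-62, - 39, - 45/2, 0, 2*sqrt( 2),pi,sqrt(10), 9*sqrt( 7)/7 , sqrt( 15) , sqrt( 15), sqrt( 19 ),98*exp(  -  1) , 56.93,60, 91 ] 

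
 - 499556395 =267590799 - 767147194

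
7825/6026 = 1 + 1799/6026 = 1.30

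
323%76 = 19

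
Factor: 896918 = 2^1 * 11^1*59^1 * 691^1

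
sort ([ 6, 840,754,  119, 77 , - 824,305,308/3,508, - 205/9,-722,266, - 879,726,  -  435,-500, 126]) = [ - 879,-824,-722, - 500,-435,-205/9, 6  ,  77, 308/3, 119, 126, 266, 305, 508, 726,754,840]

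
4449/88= 4449/88 = 50.56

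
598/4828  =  299/2414 = 0.12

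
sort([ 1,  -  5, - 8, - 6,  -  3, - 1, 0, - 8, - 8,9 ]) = [ - 8, - 8, - 8, - 6, - 5, - 3, -1, 0, 1 , 9 ] 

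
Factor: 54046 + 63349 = 117395 = 5^1*53^1*443^1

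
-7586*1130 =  - 8572180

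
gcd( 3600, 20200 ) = 200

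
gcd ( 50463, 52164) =567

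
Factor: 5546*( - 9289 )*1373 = -2^1* 7^1*47^1*59^1*1327^1*1373^1= - 70732558162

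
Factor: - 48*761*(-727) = 26555856 = 2^4*3^1*727^1*761^1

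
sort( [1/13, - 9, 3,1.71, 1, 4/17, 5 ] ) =[ - 9,1/13, 4/17, 1, 1.71,3, 5]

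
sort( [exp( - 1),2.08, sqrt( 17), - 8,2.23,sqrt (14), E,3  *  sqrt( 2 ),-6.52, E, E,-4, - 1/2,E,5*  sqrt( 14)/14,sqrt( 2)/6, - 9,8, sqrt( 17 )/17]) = [-9,  -  8,-6.52, - 4, - 1/2,sqrt( 2 ) /6,sqrt( 17) /17,exp( - 1 ) , 5 *sqrt( 14)/14,2.08, 2.23, E, E, E,E,sqrt( 14 ),sqrt( 17),3*sqrt( 2 ), 8 ] 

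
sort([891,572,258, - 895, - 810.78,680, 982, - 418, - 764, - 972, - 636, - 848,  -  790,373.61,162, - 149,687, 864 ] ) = [ - 972, - 895,- 848  , - 810.78,  -  790, - 764,  -  636,-418, - 149,162, 258,373.61, 572, 680, 687,864,  891, 982]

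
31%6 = 1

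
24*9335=224040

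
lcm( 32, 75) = 2400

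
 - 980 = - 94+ - 886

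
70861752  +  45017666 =115879418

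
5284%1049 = 39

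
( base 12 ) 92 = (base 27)42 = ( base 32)3e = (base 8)156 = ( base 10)110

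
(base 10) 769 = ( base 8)1401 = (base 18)26D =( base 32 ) o1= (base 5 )11034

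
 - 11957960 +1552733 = - 10405227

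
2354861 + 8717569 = 11072430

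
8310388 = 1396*5953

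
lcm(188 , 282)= 564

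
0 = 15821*0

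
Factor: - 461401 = -373^1*1237^1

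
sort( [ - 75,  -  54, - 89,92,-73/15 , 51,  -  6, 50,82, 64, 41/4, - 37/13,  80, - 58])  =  [ - 89, - 75 ,-58, - 54, - 6, - 73/15, - 37/13, 41/4, 50, 51, 64,80,82,92]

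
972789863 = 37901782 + 934888081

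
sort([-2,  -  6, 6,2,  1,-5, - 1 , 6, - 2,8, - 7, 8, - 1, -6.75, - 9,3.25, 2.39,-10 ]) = [ - 10, - 9,-7,-6.75, - 6 ,-5, - 2, - 2, - 1, - 1, 1,2, 2.39,3.25, 6,6, 8, 8 ]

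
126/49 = 2 + 4/7 = 2.57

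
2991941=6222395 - 3230454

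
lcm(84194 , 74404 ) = 3199372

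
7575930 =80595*94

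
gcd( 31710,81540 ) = 4530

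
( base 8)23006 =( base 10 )9734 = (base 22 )k2a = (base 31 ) A40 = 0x2606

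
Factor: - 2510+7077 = 4567^1 = 4567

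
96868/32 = 24217/8 = 3027.12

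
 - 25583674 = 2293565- 27877239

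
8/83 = 8/83 = 0.10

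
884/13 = 68  =  68.00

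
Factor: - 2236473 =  -3^2*43^1 * 5779^1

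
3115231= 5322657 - 2207426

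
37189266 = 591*62926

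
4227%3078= 1149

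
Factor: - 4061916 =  - 2^2*3^2*112831^1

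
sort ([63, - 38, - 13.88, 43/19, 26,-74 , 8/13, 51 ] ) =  [ - 74, - 38, - 13.88,  8/13 , 43/19, 26 , 51, 63 ]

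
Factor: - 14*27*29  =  -2^1 *3^3 * 7^1*29^1 = - 10962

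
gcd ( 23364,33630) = 354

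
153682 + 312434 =466116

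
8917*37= 329929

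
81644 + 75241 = 156885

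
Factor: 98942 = 2^1*61^1*811^1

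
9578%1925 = 1878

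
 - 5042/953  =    -  5042/953 = - 5.29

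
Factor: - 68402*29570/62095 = - 404529428/12419 = - 2^2 * 11^( - 1) *23^1*1129^( - 1)*1487^1*2957^1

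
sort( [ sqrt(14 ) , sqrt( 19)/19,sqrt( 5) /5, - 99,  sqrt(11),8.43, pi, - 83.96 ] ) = [ - 99, - 83.96,sqrt(19)/19,sqrt( 5) /5, pi, sqrt(11), sqrt( 14), 8.43]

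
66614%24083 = 18448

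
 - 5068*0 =0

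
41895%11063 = 8706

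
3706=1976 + 1730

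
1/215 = 1/215= 0.00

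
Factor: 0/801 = 0^1 = 0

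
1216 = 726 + 490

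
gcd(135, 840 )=15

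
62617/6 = 62617/6= 10436.17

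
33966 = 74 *459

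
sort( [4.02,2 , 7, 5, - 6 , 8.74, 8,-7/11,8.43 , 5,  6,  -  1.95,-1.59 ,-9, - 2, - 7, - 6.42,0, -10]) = [ - 10,  -  9, - 7,  -  6.42, - 6,  -  2, -1.95,-1.59,- 7/11,0,2,4.02, 5,5,6,7,8, 8.43,8.74 ] 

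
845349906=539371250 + 305978656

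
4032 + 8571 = 12603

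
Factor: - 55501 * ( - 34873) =43^1*811^1*55501^1 = 1935486373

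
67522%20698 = 5428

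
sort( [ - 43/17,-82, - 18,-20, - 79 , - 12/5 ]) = [-82, - 79,  -  20, - 18  , -43/17, - 12/5]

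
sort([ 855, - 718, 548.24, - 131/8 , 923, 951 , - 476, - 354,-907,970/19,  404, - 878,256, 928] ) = [ -907, - 878, -718, - 476 , - 354,-131/8, 970/19, 256, 404,  548.24,855,923,928  ,  951]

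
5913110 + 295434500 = 301347610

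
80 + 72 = 152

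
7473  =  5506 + 1967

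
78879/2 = 78879/2=39439.50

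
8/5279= 8/5279= 0.00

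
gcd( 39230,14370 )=10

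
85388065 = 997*85645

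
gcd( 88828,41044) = 4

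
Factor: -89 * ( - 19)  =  1691 = 19^1*89^1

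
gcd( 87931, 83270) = 1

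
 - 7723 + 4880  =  - 2843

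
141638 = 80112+61526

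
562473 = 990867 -428394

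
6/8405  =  6/8405 = 0.00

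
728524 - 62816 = 665708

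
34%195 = 34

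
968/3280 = 121/410 = 0.30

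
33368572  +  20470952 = 53839524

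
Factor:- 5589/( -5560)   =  2^(-3)*3^5*5^( - 1)*23^1*139^(- 1)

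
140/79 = 1 + 61/79 = 1.77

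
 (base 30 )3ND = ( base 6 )23431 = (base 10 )3403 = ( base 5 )102103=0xd4b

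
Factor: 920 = 2^3*5^1*23^1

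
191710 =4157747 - 3966037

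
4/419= 4/419= 0.01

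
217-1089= - 872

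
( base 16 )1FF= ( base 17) 1D1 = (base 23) M5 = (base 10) 511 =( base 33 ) FG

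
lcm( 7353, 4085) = 36765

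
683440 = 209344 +474096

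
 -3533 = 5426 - 8959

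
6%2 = 0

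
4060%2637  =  1423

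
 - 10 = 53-63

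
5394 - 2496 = 2898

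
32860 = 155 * 212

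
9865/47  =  209 + 42/47 = 209.89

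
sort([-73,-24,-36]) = [ - 73, - 36, - 24]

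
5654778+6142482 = 11797260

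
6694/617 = 6694/617 = 10.85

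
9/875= 9/875 = 0.01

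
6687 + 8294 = 14981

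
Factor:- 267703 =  - 53^1*5051^1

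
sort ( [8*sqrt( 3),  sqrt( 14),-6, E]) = [ -6, E, sqrt( 14), 8*sqrt(3 )] 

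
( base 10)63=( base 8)77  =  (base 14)47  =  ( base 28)27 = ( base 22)2j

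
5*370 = 1850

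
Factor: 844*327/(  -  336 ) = -2^( - 2)*7^ ( - 1)*109^1 * 211^1 = - 22999/28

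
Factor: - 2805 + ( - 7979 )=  - 2^5*337^1=-10784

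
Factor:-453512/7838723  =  -2^3*83^1*683^1 * 7838723^(-1) 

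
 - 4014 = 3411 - 7425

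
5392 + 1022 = 6414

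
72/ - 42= - 2+2/7 =- 1.71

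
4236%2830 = 1406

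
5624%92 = 12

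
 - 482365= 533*( -905)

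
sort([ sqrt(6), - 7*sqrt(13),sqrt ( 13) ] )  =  [-7 * sqrt (13 ),  sqrt( 6),sqrt (13)]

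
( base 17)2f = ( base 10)49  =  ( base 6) 121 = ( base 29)1k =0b110001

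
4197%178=103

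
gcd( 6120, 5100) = 1020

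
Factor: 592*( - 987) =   -  2^4 * 3^1 *7^1*37^1*47^1 = - 584304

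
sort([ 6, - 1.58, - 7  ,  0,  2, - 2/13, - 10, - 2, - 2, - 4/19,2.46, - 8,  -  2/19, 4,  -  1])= [- 10, -8, - 7 , - 2,-2, - 1.58, - 1, -4/19, - 2/13,-2/19 , 0, 2,  2.46 , 4,  6 ]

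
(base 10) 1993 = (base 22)42D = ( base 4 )133021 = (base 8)3711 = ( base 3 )2201211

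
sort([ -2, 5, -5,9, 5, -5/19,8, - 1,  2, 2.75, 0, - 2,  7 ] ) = [- 5,-2, - 2, -1, -5/19,0, 2, 2.75,  5,5, 7,8, 9]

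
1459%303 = 247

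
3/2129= 3/2129 = 0.00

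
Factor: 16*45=720= 2^4*3^2 * 5^1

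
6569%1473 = 677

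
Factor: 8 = 2^3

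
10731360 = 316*33960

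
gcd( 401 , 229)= 1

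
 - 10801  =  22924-33725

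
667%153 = 55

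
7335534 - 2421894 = 4913640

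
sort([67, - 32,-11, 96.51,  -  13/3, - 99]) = [ - 99, - 32, - 11, - 13/3,67,96.51]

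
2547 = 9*283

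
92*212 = 19504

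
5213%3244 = 1969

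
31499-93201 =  - 61702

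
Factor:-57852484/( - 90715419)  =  2^2 * 3^(-2 )*199^1*907^(-1)*11113^( -1)*72679^1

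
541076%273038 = 268038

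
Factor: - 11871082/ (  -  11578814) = 13^ ( - 1 ) *23^1*258067^1*445339^( - 1) = 5935541/5789407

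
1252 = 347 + 905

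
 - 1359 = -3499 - -2140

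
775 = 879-104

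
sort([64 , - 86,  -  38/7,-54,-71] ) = [-86,-71, - 54, - 38/7,64]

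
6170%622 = 572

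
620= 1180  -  560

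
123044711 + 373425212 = 496469923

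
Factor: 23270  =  2^1*5^1*13^1*179^1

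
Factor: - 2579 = - 2579^1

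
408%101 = 4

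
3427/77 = 44+39/77 = 44.51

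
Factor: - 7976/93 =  - 2^3*3^(-1) * 31^( - 1)*997^1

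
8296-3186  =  5110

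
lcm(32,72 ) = 288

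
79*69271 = 5472409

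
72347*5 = 361735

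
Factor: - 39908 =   -  2^2*11^1*907^1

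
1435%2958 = 1435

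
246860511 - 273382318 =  - 26521807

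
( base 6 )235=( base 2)1011111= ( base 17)5A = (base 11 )87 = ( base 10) 95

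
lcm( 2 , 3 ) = 6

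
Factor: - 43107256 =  - 2^3*5388407^1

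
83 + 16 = 99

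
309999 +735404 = 1045403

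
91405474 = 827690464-736284990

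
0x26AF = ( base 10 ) 9903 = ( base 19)1884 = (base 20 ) 14F3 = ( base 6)113503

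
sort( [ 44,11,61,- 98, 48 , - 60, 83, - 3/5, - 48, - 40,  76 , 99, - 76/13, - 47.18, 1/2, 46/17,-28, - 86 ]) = [ - 98,-86, - 60, - 48, - 47.18, - 40 , - 28, - 76/13 ,-3/5,1/2,46/17 , 11, 44, 48,61, 76,  83, 99 ]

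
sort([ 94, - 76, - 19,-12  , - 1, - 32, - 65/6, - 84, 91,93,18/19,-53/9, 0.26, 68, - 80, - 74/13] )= [-84, - 80  , - 76, - 32, - 19, - 12,-65/6,-53/9, - 74/13, - 1,  0.26,  18/19, 68 , 91, 93, 94]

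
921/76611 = 307/25537 = 0.01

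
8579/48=8579/48= 178.73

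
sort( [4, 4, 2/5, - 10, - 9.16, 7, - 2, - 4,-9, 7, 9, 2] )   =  [ - 10, - 9.16 ,-9, - 4, - 2, 2/5,  2, 4,  4  ,  7, 7,  9]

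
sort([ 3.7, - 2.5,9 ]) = [ - 2.5, 3.7,  9]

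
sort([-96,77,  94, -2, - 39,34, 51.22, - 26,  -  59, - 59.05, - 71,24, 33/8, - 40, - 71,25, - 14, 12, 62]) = [-96, - 71,-71, - 59.05, - 59, - 40,  -  39, - 26, - 14, - 2, 33/8, 12,24,25, 34, 51.22, 62, 77,94]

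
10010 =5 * 2002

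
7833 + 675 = 8508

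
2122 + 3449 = 5571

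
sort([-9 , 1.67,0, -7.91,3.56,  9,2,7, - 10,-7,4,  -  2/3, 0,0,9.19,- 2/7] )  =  [  -  10, - 9, - 7.91, - 7, - 2/3 , - 2/7,0,0,  0, 1.67,  2,3.56,4,7, 9, 9.19 ]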